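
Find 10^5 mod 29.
By repeated squaring mod 29: 10^{1}≡10, 10^{2}≡13, 10^{4}≡24. Then 10^{5} = 10^{4+1} ≡ 24 × 10 ≡ 8 mod 29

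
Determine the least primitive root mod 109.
g = 6. Powers: [6, 36, 107, 97, 37, 4, 24, ...] generates all 108 non-zero residues.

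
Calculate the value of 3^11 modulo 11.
Using Fermat: 3^{10} ≡ 1 mod 11. 11 ≡ 1 mod 10. So 3^{11} ≡ 3^{1} ≡ 3 mod 11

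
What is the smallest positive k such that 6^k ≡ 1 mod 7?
Powers of 6 mod 7: 6^1≡6, 6^2≡1. ord_7(6) = 2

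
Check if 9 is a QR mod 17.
By Euler's criterion: 9^{8} ≡ 1 (mod 17). Since this equals 1, 9 is a QR.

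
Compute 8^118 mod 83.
Using Fermat: 8^{82} ≡ 1 mod 83. 118 ≡ 36 mod 82. So 8^{118} ≡ 8^{36} ≡ 44 mod 83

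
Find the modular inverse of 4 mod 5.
Since 5 is prime, by Fermat 4^(-1) ≡ 4^{3} ≡ 4 (mod 5). Verify: 4 × 4 = 16 ≡ 1 (mod 5)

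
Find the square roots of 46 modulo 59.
The square roots of 46 mod 59 are 20 and 39. Verify: 20² = 400 ≡ 46 (mod 59)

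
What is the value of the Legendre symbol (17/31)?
(17/31) = 17^{15} mod 31 = -1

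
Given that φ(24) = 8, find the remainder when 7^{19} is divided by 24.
By Euler: 7^{8} ≡ 1 mod 24 since gcd(7, 24) = 1. 19 = 2×8 + 3. So 7^{19} ≡ 7^{3} ≡ 7 mod 24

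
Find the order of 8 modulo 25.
Powers of 8 mod 25: 8^1≡8, 8^2≡14, 8^3≡12, 8^4≡21, 8^5≡18, 8^6≡19, 8^7≡2, 8^8≡16, 8^9≡3, 8^10≡24, 8^11≡17, 8^12≡11, 8^13≡13, 8^14≡4, 8^15≡7, 8^16≡6, 8^17≡23, 8^18≡9, 8^19≡22, 8^20≡1. So the order of 8 is 20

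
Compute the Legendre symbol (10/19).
(10/19) = 10^{9} mod 19 = -1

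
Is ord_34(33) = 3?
Powers of 33 mod 34: 33^1≡33, 33^2≡1. Already 33^2≡1, so the order is 2 < 3. No, the actual order is 2.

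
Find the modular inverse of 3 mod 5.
Since 5 is prime, by Fermat 3^(-1) ≡ 3^{3} ≡ 2 (mod 5). Verify: 3 × 2 = 6 ≡ 1 (mod 5)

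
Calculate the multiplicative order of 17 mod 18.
Powers of 17 mod 18: 17^1≡17, 17^2≡1. So the order of 17 is 2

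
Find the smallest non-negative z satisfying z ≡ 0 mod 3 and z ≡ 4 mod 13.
M = 3 × 13 = 39. M₁ = 13, y₁ ≡ 1 mod 3. M₂ = 3, y₂ ≡ 9 mod 13. z = 0×13×1 + 4×3×9 ≡ 30 mod 39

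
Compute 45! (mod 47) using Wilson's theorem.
(46)! = (45)! × (46) ≡ -1 (mod 47). So (45)! ≡ -1 × (46)^(-1) ≡ (-1)×(-1) = 1 (mod 47)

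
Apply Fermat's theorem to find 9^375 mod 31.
By Fermat: 9^{30} ≡ 1 mod 31. 375 ≡ 15 mod 30. So 9^{375} ≡ 9^{15} ≡ 1 mod 31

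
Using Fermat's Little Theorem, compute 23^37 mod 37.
By Fermat: 23^{36} ≡ 1 (mod 37). So 23^{37} = 23^{36} · 23^{1} ≡ 23^{1} ≡ 23 (mod 37)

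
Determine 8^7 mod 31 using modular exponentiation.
By repeated squaring (mod 31): 8^{1}≡8, 8^{2}≡2, 8^{4}≡4. Then 8^{7} = 8^{4+2+1} ≡ 4 × 2 × 8 ≡ 2 (mod 31)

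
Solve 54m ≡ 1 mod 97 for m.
Since 97 is prime, by Fermat 54^(-1) ≡ 54^{95} ≡ 9 mod 97. Verify: 54 × 9 = 486 ≡ 1 mod 97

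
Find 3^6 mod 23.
By repeated squaring mod 23: 3^{1}≡3, 3^{2}≡9, 3^{4}≡12. Then 3^{6} = 3^{4+2} ≡ 12 × 9 ≡ 16 mod 23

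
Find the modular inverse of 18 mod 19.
Since 19 is prime, by Fermat 18^(-1) ≡ 18^{17} ≡ 18 (mod 19). Verify: 18 × 18 = 324 ≡ 1 (mod 19)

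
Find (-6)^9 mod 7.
Using Fermat: (-6)^{6} ≡ 1 mod 7. 9 ≡ 3 mod 6. So (-6)^{9} ≡ (-6)^{3} ≡ 1 mod 7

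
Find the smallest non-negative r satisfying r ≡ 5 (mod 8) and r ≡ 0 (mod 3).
M = 8 × 3 = 24. M₁ = 3, y₁ ≡ 3 (mod 8). M₂ = 8, y₂ ≡ 2 (mod 3). r = 5×3×3 + 0×8×2 ≡ 21 (mod 24)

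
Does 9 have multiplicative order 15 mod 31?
Powers of 9 mod 31: 9^1≡9, 9^2≡19, 9^3≡16, 9^4≡20, 9^5≡25, 9^6≡8, 9^7≡10, 9^8≡28, 9^9≡4, 9^10≡5, 9^11≡14, 9^12≡2, 9^13≡18, 9^14≡7, 9^15≡1. First k with 9^k≡1 is k=15. Yes, ord_31(9) = 15.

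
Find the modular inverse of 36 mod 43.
Since 43 is prime, by Fermat 36^(-1) ≡ 36^{41} ≡ 6 (mod 43). Verify: 36 × 6 = 216 ≡ 1 (mod 43)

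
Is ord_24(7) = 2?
Powers of 7 mod 24: 7^1≡7, 7^2≡1. First k with 7^k≡1 is k=2. Yes, ord_24(7) = 2.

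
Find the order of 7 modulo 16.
Powers of 7 mod 16: 7^1≡7, 7^2≡1. Order = 2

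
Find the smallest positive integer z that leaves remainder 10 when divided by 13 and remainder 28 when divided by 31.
M = 13 × 31 = 403. M₁ = 31, y₁ ≡ 8 mod 13. M₂ = 13, y₂ ≡ 12 mod 31. z = 10×31×8 + 28×13×12 ≡ 400 mod 403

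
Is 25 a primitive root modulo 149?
25^{37} ≡ 1 mod 149 and 37 < 148, so ord_149(25) = 37 ≠ 148 and 25 is not a primitive root.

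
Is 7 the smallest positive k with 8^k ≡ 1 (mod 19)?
Powers of 8 mod 19: 8^1≡8, 8^2≡7, 8^3≡18, 8^4≡11, 8^5≡12, 8^6≡1. Already 8^6≡1, so the order is 6 < 7. No, the actual order is 6.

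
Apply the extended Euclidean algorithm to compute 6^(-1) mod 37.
Extended GCD: 6(-6) + 37(1) = 1. So 6^(-1) ≡ -6 ≡ 31 (mod 37). Verify: 6 × 31 = 186 ≡ 1 (mod 37)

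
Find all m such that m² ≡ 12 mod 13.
The square roots of 12 mod 13 are 8 and 5. Verify: 8² = 64 ≡ 12 mod 13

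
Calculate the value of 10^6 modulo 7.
Using Fermat: 10^{6} ≡ 1 (mod 7). 6 ≡ 0 (mod 6). So 10^{6} ≡ 10^{0} ≡ 1 (mod 7)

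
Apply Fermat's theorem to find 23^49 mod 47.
By Fermat: 23^{46} ≡ 1 mod 47. So 23^{49} = 23^{46} · 23^{3} ≡ 23^{3} ≡ 41 mod 47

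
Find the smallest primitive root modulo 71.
g = 7. Powers: [7, 49, 59, 58, 51, 2, 14, 27, ...] generates all 70 non-zero residues.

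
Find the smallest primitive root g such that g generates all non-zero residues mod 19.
g = 2. For each prime q|18: 2^{9}≡18, 2^{6}≡7, none ≡ 1, so ord_19(2) = 18 and 2 is a primitive root.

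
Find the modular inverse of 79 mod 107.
Since 107 is prime, by Fermat 79^(-1) ≡ 79^{105} ≡ 42 mod 107. Verify: 79 × 42 = 3318 ≡ 1 mod 107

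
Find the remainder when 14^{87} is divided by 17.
By Fermat: 14^{16} ≡ 1 (mod 17). 87 = 5×16 + 7. So 14^{87} ≡ 14^{7} ≡ 6 (mod 17)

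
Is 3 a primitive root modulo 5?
ord_5(3) divides 4. For each prime q|4: 3^{2}≡4, none ≡ 1. So 3 has order 4 and is a primitive root mod 5.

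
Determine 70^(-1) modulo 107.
Since 107 is prime, by Fermat 70^(-1) ≡ 70^{105} ≡ 26 mod 107. Verify: 70 × 26 = 1820 ≡ 1 mod 107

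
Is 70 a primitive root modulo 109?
ord_109(70) divides 108. For each prime q|108: 70^{54}≡108, 70^{36}≡45, none ≡ 1. So 70 has order 108 and is a primitive root mod 109.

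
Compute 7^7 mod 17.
By repeated squaring (mod 17): 7^{1}≡7, 7^{2}≡15, 7^{4}≡4. Then 7^{7} = 7^{4+2+1} ≡ 4 × 15 × 7 ≡ 12 (mod 17)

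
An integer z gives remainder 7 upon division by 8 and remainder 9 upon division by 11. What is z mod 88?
M = 8 × 11 = 88. M₁ = 11, y₁ ≡ 3 mod 8. M₂ = 8, y₂ ≡ 7 mod 11. z = 7×11×3 + 9×8×7 ≡ 31 mod 88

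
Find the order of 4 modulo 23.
Powers of 4 mod 23: 4^1≡4, 4^2≡16, 4^3≡18, 4^4≡3, 4^5≡12, 4^6≡2, 4^7≡8, 4^8≡9, 4^9≡13, 4^10≡6, 4^11≡1. ord_23(4) = 11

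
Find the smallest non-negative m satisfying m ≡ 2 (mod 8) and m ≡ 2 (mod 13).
M = 8 × 13 = 104. M₁ = 13, y₁ ≡ 5 (mod 8). M₂ = 8, y₂ ≡ 5 (mod 13). m = 2×13×5 + 2×8×5 ≡ 2 (mod 104)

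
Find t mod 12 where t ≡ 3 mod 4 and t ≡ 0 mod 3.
M = 4 × 3 = 12. M₁ = 3, y₁ ≡ 3 mod 4. M₂ = 4, y₂ ≡ 1 mod 3. t = 3×3×3 + 0×4×1 ≡ 3 mod 12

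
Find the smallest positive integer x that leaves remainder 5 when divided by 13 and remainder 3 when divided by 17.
M = 13 × 17 = 221. M₁ = 17, y₁ ≡ 10 mod 13. M₂ = 13, y₂ ≡ 4 mod 17. x = 5×17×10 + 3×13×4 ≡ 122 mod 221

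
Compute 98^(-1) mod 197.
Since 197 is prime, by Fermat 98^(-1) ≡ 98^{195} ≡ 195 mod 197. Verify: 98 × 195 = 19110 ≡ 1 mod 197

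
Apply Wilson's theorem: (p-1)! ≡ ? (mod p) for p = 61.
By Wilson's theorem, (60)! ≡ -1 ≡ 60 (mod 61)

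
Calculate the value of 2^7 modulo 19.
By repeated squaring mod 19: 2^{1}≡2, 2^{2}≡4, 2^{4}≡16. Then 2^{7} = 2^{4+2+1} ≡ 16 × 4 × 2 ≡ 14 mod 19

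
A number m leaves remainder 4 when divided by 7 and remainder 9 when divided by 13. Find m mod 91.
M = 7 × 13 = 91. M₁ = 13, y₁ ≡ 6 mod 7. M₂ = 7, y₂ ≡ 2 mod 13. m = 4×13×6 + 9×7×2 ≡ 74 mod 91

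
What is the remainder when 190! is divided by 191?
By Wilson's theorem, (190)! ≡ -1 ≡ 190 (mod 191)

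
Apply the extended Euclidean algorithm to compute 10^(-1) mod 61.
Extended GCD: 10(-6) + 61(1) = 1. So 10^(-1) ≡ -6 ≡ 55 (mod 61). Verify: 10 × 55 = 550 ≡ 1 (mod 61)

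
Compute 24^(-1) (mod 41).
Since 41 is prime, by Fermat 24^(-1) ≡ 24^{39} ≡ 12 (mod 41). Verify: 24 × 12 = 288 ≡ 1 (mod 41)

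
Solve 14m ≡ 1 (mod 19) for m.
Since 19 is prime, by Fermat 14^(-1) ≡ 14^{17} ≡ 15 (mod 19). Verify: 14 × 15 = 210 ≡ 1 (mod 19)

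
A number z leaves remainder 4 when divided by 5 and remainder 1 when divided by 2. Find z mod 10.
M = 5 × 2 = 10. M₁ = 2, y₁ ≡ 3 mod 5. M₂ = 5, y₂ ≡ 1 mod 2. z = 4×2×3 + 1×5×1 ≡ 9 mod 10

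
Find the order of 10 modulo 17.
Powers of 10 mod 17: 10^1≡10, 10^2≡15, 10^3≡14, 10^4≡4, 10^5≡6, 10^6≡9, 10^7≡5, 10^8≡16, 10^9≡7, 10^10≡2, 10^11≡3, 10^12≡13, 10^13≡11, 10^14≡8, 10^15≡12, 10^16≡1. Order = 16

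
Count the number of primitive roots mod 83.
There are φ(83-1) = φ(82) = 40 primitive roots modulo 83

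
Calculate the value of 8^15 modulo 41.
By repeated squaring (mod 41): 8^{1}≡8, 8^{2}≡23, 8^{4}≡37, 8^{8}≡16. Then 8^{15} = 8^{8+4+2+1} ≡ 16 × 37 × 23 × 8 ≡ 32 (mod 41)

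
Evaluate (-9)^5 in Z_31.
By repeated squaring (mod 31): (-9)^{1}≡22, (-9)^{2}≡19, (-9)^{4}≡20. Then (-9)^{5} = (-9)^{4+1} ≡ 20 × 22 ≡ 6 (mod 31)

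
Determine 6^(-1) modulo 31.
Since 31 is prime, by Fermat 6^(-1) ≡ 6^{29} ≡ 26 mod 31. Verify: 6 × 26 = 156 ≡ 1 mod 31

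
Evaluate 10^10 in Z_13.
By repeated squaring (mod 13): 10^{1}≡10, 10^{2}≡9, 10^{4}≡3, 10^{8}≡9. Then 10^{10} = 10^{8+2} ≡ 9 × 9 ≡ 3 (mod 13)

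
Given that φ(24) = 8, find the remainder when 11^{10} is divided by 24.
By Euler: 11^{8} ≡ 1 mod 24 since gcd(11, 24) = 1. 10 = 1×8 + 2. So 11^{10} ≡ 11^{2} ≡ 1 mod 24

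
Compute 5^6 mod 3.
Using Fermat: 5^{2} ≡ 1 (mod 3). 6 ≡ 0 (mod 2). So 5^{6} ≡ 5^{0} ≡ 1 (mod 3)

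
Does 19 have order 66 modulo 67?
19^{33} ≡ 1 (mod 67) and 33 < 66, so ord_67(19) = 33 ≠ 66 and 19 is not a primitive root.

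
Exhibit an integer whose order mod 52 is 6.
3 has order 6 mod 52 since 3^{6} ≡ 1 mod 52 and no smaller power works.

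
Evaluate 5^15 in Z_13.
Using Fermat: 5^{12} ≡ 1 mod 13. 15 ≡ 3 mod 12. So 5^{15} ≡ 5^{3} ≡ 8 mod 13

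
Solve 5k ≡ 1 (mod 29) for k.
Since 29 is prime, by Fermat 5^(-1) ≡ 5^{27} ≡ 6 (mod 29). Verify: 5 × 6 = 30 ≡ 1 (mod 29)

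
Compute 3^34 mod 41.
By repeated squaring mod 41: 3^{1}≡3, 3^{2}≡9, 3^{4}≡40, 3^{8}≡1, 3^{16}≡1, 3^{32}≡1. Then 3^{34} = 3^{32+2} ≡ 1 × 9 ≡ 9 mod 41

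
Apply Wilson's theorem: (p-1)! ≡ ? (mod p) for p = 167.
By Wilson's theorem, (166)! ≡ -1 ≡ 166 (mod 167)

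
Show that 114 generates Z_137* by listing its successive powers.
114^1, 114^2, ..., 114^{136} mod 137: [114, 118, 26, 87, 54, 128, 70, 34, 40, 39, 62, 81, 55, 105, 51, 60, 127, 93, 53, 14, 89, 8, 90, 122, 71, 11, 21, 65, 12, 135, 46, 38, 85, 100, 29, 18, 134, 69, 57, 59, 13, 112, 27, 64, 35, 17, 20, 88, 31, 109, 96, 121, 94, 30, 132, 115, 95, 7, 113, 4, 45, 61, 104, 74, 79, 101, 6, 136, 23, 19, 111, 50, 83, 9, 67, 103, 97, 98, 75, 56, 82, 32, 86, 77, 10, 44, 84, 123, 48, 129, 47, 15, 66, 126, 116, 72, 125, 2, 91, 99, 52, 37, 108, 119, 3, 68, 80, 78, 124, 25, 110, 73, 102, 120, 117, 49, 106, 28, 41, 16, 43, 107, 5, 22, 42, 130, 24, 133, 92, 76, 33, 63, 58, 36, 131, 1]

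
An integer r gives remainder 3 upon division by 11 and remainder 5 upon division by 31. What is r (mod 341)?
M = 11 × 31 = 341. M₁ = 31, y₁ ≡ 5 (mod 11). M₂ = 11, y₂ ≡ 17 (mod 31). r = 3×31×5 + 5×11×17 ≡ 36 (mod 341)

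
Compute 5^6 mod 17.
By repeated squaring mod 17: 5^{1}≡5, 5^{2}≡8, 5^{4}≡13. Then 5^{6} = 5^{4+2} ≡ 13 × 8 ≡ 2 mod 17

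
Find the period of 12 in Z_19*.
Powers of 12 mod 19: 12^1≡12, 12^2≡11, 12^3≡18, 12^4≡7, 12^5≡8, 12^6≡1. ord_19(12) = 6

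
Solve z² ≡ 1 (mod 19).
The square roots of 1 mod 19 are 1 and 18. Verify: 1² = 1 ≡ 1 (mod 19)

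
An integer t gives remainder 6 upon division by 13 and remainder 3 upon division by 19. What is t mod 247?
M = 13 × 19 = 247. M₁ = 19, y₁ ≡ 11 mod 13. M₂ = 13, y₂ ≡ 3 mod 19. t = 6×19×11 + 3×13×3 ≡ 136 mod 247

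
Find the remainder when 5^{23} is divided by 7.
By Fermat: 5^{6} ≡ 1 mod 7. 23 = 3×6 + 5. So 5^{23} ≡ 5^{5} ≡ 3 mod 7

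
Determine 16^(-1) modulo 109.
Since 109 is prime, by Fermat 16^(-1) ≡ 16^{107} ≡ 75 (mod 109). Verify: 16 × 75 = 1200 ≡ 1 (mod 109)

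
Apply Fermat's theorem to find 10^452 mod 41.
By Fermat: 10^{40} ≡ 1 mod 41. 452 ≡ 12 mod 40. So 10^{452} ≡ 10^{12} ≡ 18 mod 41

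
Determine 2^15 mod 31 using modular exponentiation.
By repeated squaring mod 31: 2^{1}≡2, 2^{2}≡4, 2^{4}≡16, 2^{8}≡8. Then 2^{15} = 2^{8+4+2+1} ≡ 8 × 16 × 4 × 2 ≡ 1 mod 31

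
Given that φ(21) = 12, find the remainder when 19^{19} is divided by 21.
By Euler: 19^{12} ≡ 1 (mod 21) since gcd(19, 21) = 1. 19 = 1×12 + 7. So 19^{19} ≡ 19^{7} ≡ 19 (mod 21)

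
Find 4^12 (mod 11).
Using Fermat: 4^{10} ≡ 1 (mod 11). 12 ≡ 2 (mod 10). So 4^{12} ≡ 4^{2} ≡ 5 (mod 11)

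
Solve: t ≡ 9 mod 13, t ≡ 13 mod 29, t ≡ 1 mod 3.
M = 13 × 29 × 3 = 1131. M₁ = 87, y₁ ≡ 3 mod 13. M₂ = 39, y₂ ≡ 3 mod 29. M₃ = 377, y₃ ≡ 2 mod 3. t = 9×87×3 + 13×39×3 + 1×377×2 ≡ 100 mod 1131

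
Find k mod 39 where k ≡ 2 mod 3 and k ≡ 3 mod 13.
M = 3 × 13 = 39. M₁ = 13, y₁ ≡ 1 mod 3. M₂ = 3, y₂ ≡ 9 mod 13. k = 2×13×1 + 3×3×9 ≡ 29 mod 39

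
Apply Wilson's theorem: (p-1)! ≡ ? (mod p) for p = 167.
By Wilson's theorem, (166)! ≡ -1 ≡ 166 (mod 167)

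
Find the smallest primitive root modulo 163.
g = 2. Powers: [2, 4, 8, 16, 32, 64, ...] generates all 162 non-zero residues.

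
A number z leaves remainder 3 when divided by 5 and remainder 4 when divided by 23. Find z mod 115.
M = 5 × 23 = 115. M₁ = 23, y₁ ≡ 2 mod 5. M₂ = 5, y₂ ≡ 14 mod 23. z = 3×23×2 + 4×5×14 ≡ 73 mod 115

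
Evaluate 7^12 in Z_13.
Using Fermat: 7^{12} ≡ 1 mod 13. 12 ≡ 0 mod 12. So 7^{12} ≡ 7^{0} ≡ 1 mod 13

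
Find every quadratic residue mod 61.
Quadratic residues modulo 61: {1, 3, 4, 5, 9, 12, 13, 14, 15, 16, 19, 20, 22, 25, 27, 34, 36, 39, 41, 42, 45, 46, 47, 48, 49, 52, 56, 57, 58, 60}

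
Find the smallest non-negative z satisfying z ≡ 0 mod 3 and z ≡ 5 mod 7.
M = 3 × 7 = 21. M₁ = 7, y₁ ≡ 1 mod 3. M₂ = 3, y₂ ≡ 5 mod 7. z = 0×7×1 + 5×3×5 ≡ 12 mod 21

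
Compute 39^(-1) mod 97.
Since 97 is prime, by Fermat 39^(-1) ≡ 39^{95} ≡ 5 mod 97. Verify: 39 × 5 = 195 ≡ 1 mod 97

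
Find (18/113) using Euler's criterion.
(18/113) = 18^{56} mod 113 = 1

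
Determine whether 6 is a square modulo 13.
By Euler's criterion: 6^{6} ≡ 12 mod 13. Since this equals -1 (≡ 12), 6 is not a QR.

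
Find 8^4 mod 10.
8^{4} = 4096 ≡ 6 mod 10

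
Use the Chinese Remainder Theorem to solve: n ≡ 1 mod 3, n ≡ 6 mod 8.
M = 3 × 8 = 24. M₁ = 8, y₁ ≡ 2 mod 3. M₂ = 3, y₂ ≡ 3 mod 8. n = 1×8×2 + 6×3×3 ≡ 22 mod 24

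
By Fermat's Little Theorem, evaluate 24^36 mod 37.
By Fermat's Little Theorem, 24^{36} ≡ 1 (mod 37) since 37 is prime and gcd(24, 37) = 1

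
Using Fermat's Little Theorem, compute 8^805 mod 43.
By Fermat: 8^{42} ≡ 1 mod 43. 805 ≡ 7 mod 42. So 8^{805} ≡ 8^{7} ≡ 42 mod 43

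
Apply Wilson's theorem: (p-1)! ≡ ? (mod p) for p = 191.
By Wilson's theorem, (190)! ≡ -1 ≡ 190 mod 191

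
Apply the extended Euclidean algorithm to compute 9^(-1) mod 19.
Extended GCD: 9(-2) + 19(1) = 1. So 9^(-1) ≡ -2 ≡ 17 mod 19. Verify: 9 × 17 = 153 ≡ 1 mod 19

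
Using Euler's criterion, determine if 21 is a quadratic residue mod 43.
By Euler's criterion: 21^{21} ≡ 1 (mod 43). Since this equals 1, 21 is a QR.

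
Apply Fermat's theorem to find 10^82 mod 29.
By Fermat: 10^{28} ≡ 1 mod 29. 82 = 2×28 + 26. So 10^{82} ≡ 10^{26} ≡ 9 mod 29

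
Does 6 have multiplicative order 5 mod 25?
Powers of 6 mod 25: 6^1≡6, 6^2≡11, 6^3≡16, 6^4≡21, 6^5≡1. First k with 6^k≡1 is k=5. Yes, ord_25(6) = 5.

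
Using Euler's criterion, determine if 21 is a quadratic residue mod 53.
By Euler's criterion: 21^{26} ≡ 52 mod 53. Since this equals -1 (≡ 52), 21 is not a QR.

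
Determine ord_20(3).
Powers of 3 mod 20: 3^1≡3, 3^2≡9, 3^3≡7, 3^4≡1. ord_20(3) = 4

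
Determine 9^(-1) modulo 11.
Since 11 is prime, by Fermat 9^(-1) ≡ 9^{9} ≡ 5 (mod 11). Verify: 9 × 5 = 45 ≡ 1 (mod 11)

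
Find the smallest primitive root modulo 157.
g = 5. For each prime q|156: 5^{78}≡156, 5^{52}≡12, 5^{12}≡130, none ≡ 1, so ord_157(5) = 156 and 5 is a primitive root.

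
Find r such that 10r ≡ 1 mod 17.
Since 17 is prime, by Fermat 10^(-1) ≡ 10^{15} ≡ 12 mod 17. Verify: 10 × 12 = 120 ≡ 1 mod 17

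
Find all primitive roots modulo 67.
There are φ(66) = 20 primitive roots mod 67: {2, 7, 11, 12, 13, 18, 20, 28, 31, 32, 34, 41, 44, 46, 48, 50, 51, 57, 61, 63}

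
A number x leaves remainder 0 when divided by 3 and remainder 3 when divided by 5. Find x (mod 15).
M = 3 × 5 = 15. M₁ = 5, y₁ ≡ 2 (mod 3). M₂ = 3, y₂ ≡ 2 (mod 5). x = 0×5×2 + 3×3×2 ≡ 3 (mod 15)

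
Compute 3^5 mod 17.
By repeated squaring mod 17: 3^{1}≡3, 3^{2}≡9, 3^{4}≡13. Then 3^{5} = 3^{4+1} ≡ 13 × 3 ≡ 5 mod 17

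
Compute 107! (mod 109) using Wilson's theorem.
(108)! = (107)! × (108) ≡ -1 (mod 109). So (107)! ≡ -1 × (108)^(-1) ≡ (-1)×(-1) = 1 (mod 109)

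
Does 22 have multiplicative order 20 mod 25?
Powers of 22 mod 25: 22^1≡22, 22^2≡9, 22^3≡23, 22^4≡6, 22^5≡7, 22^6≡4, 22^7≡13, 22^8≡11, 22^9≡17, 22^10≡24, 22^11≡3, 22^12≡16, 22^13≡2, 22^14≡19, 22^15≡18, 22^16≡21, 22^17≡12, 22^18≡14, 22^19≡8, 22^20≡1. First k with 22^k≡1 is k=20. Yes, ord_25(22) = 20.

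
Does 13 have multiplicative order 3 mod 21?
Powers of 13 mod 21: 13^1≡13, 13^2≡1. Already 13^2≡1, so the order is 2 < 3. No, the actual order is 2.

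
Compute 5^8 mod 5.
By repeated squaring mod 5: 5^{1}≡0, 5^{2}≡0, 5^{4}≡0, 5^{8}≡0. So 5^{8} ≡ 0 mod 5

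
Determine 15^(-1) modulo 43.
Since 43 is prime, by Fermat 15^(-1) ≡ 15^{41} ≡ 23 (mod 43). Verify: 15 × 23 = 345 ≡ 1 (mod 43)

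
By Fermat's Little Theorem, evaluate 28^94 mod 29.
By Fermat: 28^{28} ≡ 1 mod 29. 94 = 3×28 + 10. So 28^{94} ≡ 28^{10} ≡ 1 mod 29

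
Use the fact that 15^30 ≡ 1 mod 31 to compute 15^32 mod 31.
By Fermat: 15^{30} ≡ 1 mod 31. So 15^{32} = 15^{30} · 15^{2} ≡ 15^{2} ≡ 8 mod 31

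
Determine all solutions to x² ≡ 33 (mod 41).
The square roots of 33 mod 41 are 19 and 22. Verify: 19² = 361 ≡ 33 (mod 41)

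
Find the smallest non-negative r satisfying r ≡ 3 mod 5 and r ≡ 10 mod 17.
M = 5 × 17 = 85. M₁ = 17, y₁ ≡ 3 mod 5. M₂ = 5, y₂ ≡ 7 mod 17. r = 3×17×3 + 10×5×7 ≡ 78 mod 85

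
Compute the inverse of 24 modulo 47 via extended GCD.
Extended GCD: 24(2) + 47(-1) = 1. So 24^(-1) ≡ 2 mod 47. Verify: 24 × 2 = 48 ≡ 1 mod 47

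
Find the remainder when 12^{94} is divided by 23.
By Fermat: 12^{22} ≡ 1 (mod 23). 94 = 4×22 + 6. So 12^{94} ≡ 12^{6} ≡ 9 (mod 23)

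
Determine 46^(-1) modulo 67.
Since 67 is prime, by Fermat 46^(-1) ≡ 46^{65} ≡ 51 (mod 67). Verify: 46 × 51 = 2346 ≡ 1 (mod 67)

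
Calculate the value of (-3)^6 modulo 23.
By repeated squaring mod 23: (-3)^{1}≡20, (-3)^{2}≡9, (-3)^{4}≡12. Then (-3)^{6} = (-3)^{4+2} ≡ 12 × 9 ≡ 16 mod 23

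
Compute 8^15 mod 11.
Using Fermat: 8^{10} ≡ 1 (mod 11). 15 ≡ 5 (mod 10). So 8^{15} ≡ 8^{5} ≡ 10 (mod 11)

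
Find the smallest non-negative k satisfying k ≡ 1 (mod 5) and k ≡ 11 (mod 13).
M = 5 × 13 = 65. M₁ = 13, y₁ ≡ 2 (mod 5). M₂ = 5, y₂ ≡ 8 (mod 13). k = 1×13×2 + 11×5×8 ≡ 11 (mod 65)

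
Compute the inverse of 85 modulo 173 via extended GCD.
Extended GCD: 85(57) + 173(-28) = 1. So 85^(-1) ≡ 57 mod 173. Verify: 85 × 57 = 4845 ≡ 1 mod 173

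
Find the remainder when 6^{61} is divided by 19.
By Fermat: 6^{18} ≡ 1 (mod 19). 61 = 3×18 + 7. So 6^{61} ≡ 6^{7} ≡ 9 (mod 19)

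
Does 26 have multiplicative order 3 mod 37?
Powers of 26 mod 37: 26^1≡26, 26^2≡10, 26^3≡1. First k with 26^k≡1 is k=3. Yes, ord_37(26) = 3.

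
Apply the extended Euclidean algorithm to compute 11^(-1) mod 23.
Extended GCD: 11(-2) + 23(1) = 1. So 11^(-1) ≡ -2 ≡ 21 (mod 23). Verify: 11 × 21 = 231 ≡ 1 (mod 23)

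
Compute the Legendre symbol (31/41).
(31/41) = 31^{20} mod 41 = 1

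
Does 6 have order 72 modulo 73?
6^{36} ≡ 1 (mod 73) and 36 < 72, so ord_73(6) = 36 ≠ 72 and 6 is not a primitive root.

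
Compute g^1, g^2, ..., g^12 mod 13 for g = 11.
11^1, 11^2, ..., 11^{12} mod 13: [11, 4, 5, 3, 7, 12, 2, 9, 8, 10, 6, 1]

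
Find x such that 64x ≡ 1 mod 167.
Since 167 is prime, by Fermat 64^(-1) ≡ 64^{165} ≡ 107 mod 167. Verify: 64 × 107 = 6848 ≡ 1 mod 167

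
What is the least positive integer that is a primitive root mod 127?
g = 3. Powers: [3, 9, 27, 81, 116, 94, ...] generates all 126 non-zero residues.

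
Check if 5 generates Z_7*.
ord_7(5) divides 6. For each prime q|6: 5^{3}≡6, 5^{2}≡4, none ≡ 1. So 5 has order 6 and is a primitive root mod 7.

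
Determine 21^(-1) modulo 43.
Since 43 is prime, by Fermat 21^(-1) ≡ 21^{41} ≡ 41 (mod 43). Verify: 21 × 41 = 861 ≡ 1 (mod 43)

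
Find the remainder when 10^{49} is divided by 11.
By Fermat: 10^{10} ≡ 1 (mod 11). 49 = 4×10 + 9. So 10^{49} ≡ 10^{9} ≡ 10 (mod 11)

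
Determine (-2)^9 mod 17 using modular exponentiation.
By repeated squaring (mod 17): (-2)^{1}≡15, (-2)^{2}≡4, (-2)^{4}≡16, (-2)^{8}≡1. Then (-2)^{9} = (-2)^{8+1} ≡ 1 × 15 ≡ 15 (mod 17)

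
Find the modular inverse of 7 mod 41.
Since 41 is prime, by Fermat 7^(-1) ≡ 7^{39} ≡ 6 mod 41. Verify: 7 × 6 = 42 ≡ 1 mod 41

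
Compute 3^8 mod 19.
By repeated squaring mod 19: 3^{1}≡3, 3^{2}≡9, 3^{4}≡5, 3^{8}≡6. So 3^{8} ≡ 6 mod 19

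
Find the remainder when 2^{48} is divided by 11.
By Fermat: 2^{10} ≡ 1 (mod 11). 48 = 4×10 + 8. So 2^{48} ≡ 2^{8} ≡ 3 (mod 11)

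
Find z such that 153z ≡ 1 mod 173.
Since 173 is prime, by Fermat 153^(-1) ≡ 153^{171} ≡ 147 mod 173. Verify: 153 × 147 = 22491 ≡ 1 mod 173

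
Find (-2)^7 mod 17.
By repeated squaring mod 17: (-2)^{1}≡15, (-2)^{2}≡4, (-2)^{4}≡16. Then (-2)^{7} = (-2)^{4+2+1} ≡ 16 × 4 × 15 ≡ 8 mod 17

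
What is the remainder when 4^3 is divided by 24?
4^{3} = 64 ≡ 16 (mod 24)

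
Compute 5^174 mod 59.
Using Fermat: 5^{58} ≡ 1 (mod 59). 174 ≡ 0 (mod 58). So 5^{174} ≡ 5^{0} ≡ 1 (mod 59)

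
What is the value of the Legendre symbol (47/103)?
(47/103) = 47^{51} mod 103 = -1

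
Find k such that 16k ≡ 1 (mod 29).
Since 29 is prime, by Fermat 16^(-1) ≡ 16^{27} ≡ 20 (mod 29). Verify: 16 × 20 = 320 ≡ 1 (mod 29)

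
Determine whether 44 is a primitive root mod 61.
ord_61(44) divides 60. For each prime q|60: 44^{30}≡60, 44^{20}≡13, 44^{12}≡20, none ≡ 1. So 44 has order 60 and is a primitive root mod 61.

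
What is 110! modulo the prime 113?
(112)! = (110)! × (111) × (112) ≡ -1 mod 113. So (110)! ≡ -1 × [(112)(111)]^(-1) ≡ 56 mod 113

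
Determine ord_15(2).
Powers of 2 mod 15: 2^1≡2, 2^2≡4, 2^3≡8, 2^4≡1. Order = 4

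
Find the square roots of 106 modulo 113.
The square roots of 106 mod 113 are 28 and 85. Verify: 28² = 784 ≡ 106 mod 113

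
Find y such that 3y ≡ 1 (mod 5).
Since 5 is prime, by Fermat 3^(-1) ≡ 3^{3} ≡ 2 (mod 5). Verify: 3 × 2 = 6 ≡ 1 (mod 5)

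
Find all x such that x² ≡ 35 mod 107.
The square roots of 35 mod 107 are 79 and 28. Verify: 79² = 6241 ≡ 35 mod 107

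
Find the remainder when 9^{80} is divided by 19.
By Fermat: 9^{18} ≡ 1 mod 19. 80 = 4×18 + 8. So 9^{80} ≡ 9^{8} ≡ 17 mod 19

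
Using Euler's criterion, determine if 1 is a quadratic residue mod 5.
By Euler's criterion: 1^{2} ≡ 1 (mod 5). Since this equals 1, 1 is a QR.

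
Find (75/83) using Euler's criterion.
(75/83) = 75^{41} mod 83 = 1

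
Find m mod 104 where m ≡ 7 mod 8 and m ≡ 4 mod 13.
M = 8 × 13 = 104. M₁ = 13, y₁ ≡ 5 mod 8. M₂ = 8, y₂ ≡ 5 mod 13. m = 7×13×5 + 4×8×5 ≡ 95 mod 104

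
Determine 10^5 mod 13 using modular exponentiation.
By repeated squaring (mod 13): 10^{1}≡10, 10^{2}≡9, 10^{4}≡3. Then 10^{5} = 10^{4+1} ≡ 3 × 10 ≡ 4 (mod 13)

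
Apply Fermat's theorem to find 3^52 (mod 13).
By Fermat: 3^{12} ≡ 1 (mod 13). 52 = 4×12 + 4. So 3^{52} ≡ 3^{4} ≡ 3 (mod 13)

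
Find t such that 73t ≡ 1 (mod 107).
Since 107 is prime, by Fermat 73^(-1) ≡ 73^{105} ≡ 22 (mod 107). Verify: 73 × 22 = 1606 ≡ 1 (mod 107)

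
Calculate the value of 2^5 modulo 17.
By repeated squaring mod 17: 2^{1}≡2, 2^{2}≡4, 2^{4}≡16. Then 2^{5} = 2^{4+1} ≡ 16 × 2 ≡ 15 mod 17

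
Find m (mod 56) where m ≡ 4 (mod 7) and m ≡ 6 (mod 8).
M = 7 × 8 = 56. M₁ = 8, y₁ ≡ 1 (mod 7). M₂ = 7, y₂ ≡ 7 (mod 8). m = 4×8×1 + 6×7×7 ≡ 46 (mod 56)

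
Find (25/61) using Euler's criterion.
(25/61) = 25^{30} mod 61 = 1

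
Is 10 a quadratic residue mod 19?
By Euler's criterion: 10^{9} ≡ 18 (mod 19). Since this equals -1 (≡ 18), 10 is not a QR.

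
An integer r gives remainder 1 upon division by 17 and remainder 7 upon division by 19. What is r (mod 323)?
M = 17 × 19 = 323. M₁ = 19, y₁ ≡ 9 (mod 17). M₂ = 17, y₂ ≡ 9 (mod 19). r = 1×19×9 + 7×17×9 ≡ 273 (mod 323)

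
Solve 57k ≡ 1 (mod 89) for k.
Since 89 is prime, by Fermat 57^(-1) ≡ 57^{87} ≡ 25 (mod 89). Verify: 57 × 25 = 1425 ≡ 1 (mod 89)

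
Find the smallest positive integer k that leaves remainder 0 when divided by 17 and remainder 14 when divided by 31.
M = 17 × 31 = 527. M₁ = 31, y₁ ≡ 11 mod 17. M₂ = 17, y₂ ≡ 11 mod 31. k = 0×31×11 + 14×17×11 ≡ 510 mod 527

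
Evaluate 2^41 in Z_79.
By repeated squaring (mod 79): 2^{1}≡2, 2^{2}≡4, 2^{4}≡16, 2^{8}≡19, 2^{16}≡45, 2^{32}≡50. Then 2^{41} = 2^{32+8+1} ≡ 50 × 19 × 2 ≡ 4 (mod 79)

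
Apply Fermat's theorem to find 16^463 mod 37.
By Fermat: 16^{36} ≡ 1 mod 37. 463 ≡ 31 mod 36. So 16^{463} ≡ 16^{31} ≡ 9 mod 37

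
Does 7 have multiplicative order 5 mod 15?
Powers of 7 mod 15: 7^1≡7, 7^2≡4, 7^3≡13, 7^4≡1. Already 7^4≡1, so the order is 4 < 5. No, the actual order is 4.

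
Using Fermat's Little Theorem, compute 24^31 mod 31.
By Fermat: 24^{30} ≡ 1 mod 31. So 24^{31} = 24^{30} · 24^{1} ≡ 24^{1} ≡ 24 mod 31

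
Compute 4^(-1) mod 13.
Since 13 is prime, by Fermat 4^(-1) ≡ 4^{11} ≡ 10 mod 13. Verify: 4 × 10 = 40 ≡ 1 mod 13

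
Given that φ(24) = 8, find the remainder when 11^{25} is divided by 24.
By Euler: 11^{8} ≡ 1 (mod 24) since gcd(11, 24) = 1. 25 = 3×8 + 1. So 11^{25} ≡ 11^{1} ≡ 11 (mod 24)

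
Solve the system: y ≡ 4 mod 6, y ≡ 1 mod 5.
M = 6 × 5 = 30. M₁ = 5, y₁ ≡ 5 mod 6. M₂ = 6, y₂ ≡ 1 mod 5. y = 4×5×5 + 1×6×1 ≡ 16 mod 30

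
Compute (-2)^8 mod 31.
By repeated squaring mod 31: (-2)^{1}≡29, (-2)^{2}≡4, (-2)^{4}≡16, (-2)^{8}≡8. So (-2)^{8} ≡ 8 mod 31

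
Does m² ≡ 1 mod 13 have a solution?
By Euler's criterion: 1^{6} ≡ 1 mod 13. Since this equals 1, 1 is a QR.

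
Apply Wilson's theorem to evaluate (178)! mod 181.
(180)! = (178)! × (179) × (180) ≡ -1 (mod 181). So (178)! ≡ -1 × [(180)(179)]^(-1) ≡ 90 (mod 181)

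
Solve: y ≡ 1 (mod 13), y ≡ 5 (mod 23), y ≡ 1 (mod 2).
M = 13 × 23 × 2 = 598. M₁ = 46, y₁ ≡ 2 (mod 13). M₂ = 26, y₂ ≡ 8 (mod 23). M₃ = 299, y₃ ≡ 1 (mod 2). y = 1×46×2 + 5×26×8 + 1×299×1 ≡ 235 (mod 598)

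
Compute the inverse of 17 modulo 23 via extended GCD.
Extended GCD: 17(-4) + 23(3) = 1. So 17^(-1) ≡ -4 ≡ 19 mod 23. Verify: 17 × 19 = 323 ≡ 1 mod 23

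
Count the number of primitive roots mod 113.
Number of primitive roots mod 113 = φ(p-1) = φ(112) = 48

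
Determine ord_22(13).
Powers of 13 mod 22: 13^1≡13, 13^2≡15, 13^3≡19, 13^4≡5, 13^5≡21, 13^6≡9, 13^7≡7, 13^8≡3, 13^9≡17, 13^10≡1. Order = 10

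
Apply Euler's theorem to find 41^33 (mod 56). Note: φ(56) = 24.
By Euler: 41^{24} ≡ 1 (mod 56) since gcd(41, 56) = 1. 33 = 1×24 + 9. So 41^{33} ≡ 41^{9} ≡ 41 (mod 56)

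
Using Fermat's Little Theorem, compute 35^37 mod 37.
By Fermat: 35^{36} ≡ 1 (mod 37). So 35^{37} = 35^{36} · 35^{1} ≡ 35^{1} ≡ 35 (mod 37)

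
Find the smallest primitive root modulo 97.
g = 5. For each prime q|96: 5^{48}≡96, 5^{32}≡35, none ≡ 1, so ord_97(5) = 96 and 5 is a primitive root.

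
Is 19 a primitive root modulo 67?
19^{33} ≡ 1 (mod 67) and 33 < 66, so ord_67(19) = 33 ≠ 66 and 19 is not a primitive root.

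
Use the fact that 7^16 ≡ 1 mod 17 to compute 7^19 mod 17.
By Fermat: 7^{16} ≡ 1 mod 17. So 7^{19} = 7^{16} · 7^{3} ≡ 7^{3} ≡ 3 mod 17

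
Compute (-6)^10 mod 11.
Using Fermat: (-6)^{10} ≡ 1 (mod 11). 10 ≡ 0 (mod 10). So (-6)^{10} ≡ (-6)^{0} ≡ 1 (mod 11)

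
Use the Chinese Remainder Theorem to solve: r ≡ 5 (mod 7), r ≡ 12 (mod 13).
M = 7 × 13 = 91. M₁ = 13, y₁ ≡ 6 (mod 7). M₂ = 7, y₂ ≡ 2 (mod 13). r = 5×13×6 + 12×7×2 ≡ 12 (mod 91)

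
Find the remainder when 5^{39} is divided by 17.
By Fermat: 5^{16} ≡ 1 (mod 17). 39 = 2×16 + 7. So 5^{39} ≡ 5^{7} ≡ 10 (mod 17)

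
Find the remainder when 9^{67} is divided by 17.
By Fermat: 9^{16} ≡ 1 (mod 17). 67 = 4×16 + 3. So 9^{67} ≡ 9^{3} ≡ 15 (mod 17)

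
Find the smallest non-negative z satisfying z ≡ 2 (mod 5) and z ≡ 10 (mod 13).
M = 5 × 13 = 65. M₁ = 13, y₁ ≡ 2 (mod 5). M₂ = 5, y₂ ≡ 8 (mod 13). z = 2×13×2 + 10×5×8 ≡ 62 (mod 65)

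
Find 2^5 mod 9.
By repeated squaring mod 9: 2^{1}≡2, 2^{2}≡4, 2^{4}≡7. Then 2^{5} = 2^{4+1} ≡ 7 × 2 ≡ 5 mod 9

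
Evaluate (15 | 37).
(15/37) = 15^{18} mod 37 = -1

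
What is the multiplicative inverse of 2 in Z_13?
Since 13 is prime, by Fermat 2^(-1) ≡ 2^{11} ≡ 7 (mod 13). Verify: 2 × 7 = 14 ≡ 1 (mod 13)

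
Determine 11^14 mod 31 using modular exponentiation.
By repeated squaring (mod 31): 11^{1}≡11, 11^{2}≡28, 11^{4}≡9, 11^{8}≡19. Then 11^{14} = 11^{8+4+2} ≡ 19 × 9 × 28 ≡ 14 (mod 31)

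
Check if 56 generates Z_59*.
ord_59(56) divides 58. For each prime q|58: 56^{29}≡58, 56^{2}≡9, none ≡ 1. So 56 has order 58 and is a primitive root mod 59.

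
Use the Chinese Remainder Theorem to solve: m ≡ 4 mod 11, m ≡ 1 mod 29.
M = 11 × 29 = 319. M₁ = 29, y₁ ≡ 8 mod 11. M₂ = 11, y₂ ≡ 8 mod 29. m = 4×29×8 + 1×11×8 ≡ 59 mod 319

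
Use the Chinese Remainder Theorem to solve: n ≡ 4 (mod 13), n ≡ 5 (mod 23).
M = 13 × 23 = 299. M₁ = 23, y₁ ≡ 4 (mod 13). M₂ = 13, y₂ ≡ 16 (mod 23). n = 4×23×4 + 5×13×16 ≡ 212 (mod 299)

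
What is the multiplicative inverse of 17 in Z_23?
Since 23 is prime, by Fermat 17^(-1) ≡ 17^{21} ≡ 19 (mod 23). Verify: 17 × 19 = 323 ≡ 1 (mod 23)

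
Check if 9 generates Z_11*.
9^{5} ≡ 1 (mod 11) and 5 < 10, so ord_11(9) = 5 ≠ 10 and 9 is not a primitive root.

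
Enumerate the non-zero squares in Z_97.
QRs mod 97: {1, 2, 3, 4, 6, 8, 9, 11, 12, 16, 18, 22, 24, 25, 27, 31, 32, 33, 35, 36, 43, 44, 47, 48, 49, 50, 53, 54, 61, 62, 64, 65, 66, 70, 72, 73, 75, 79, 81, 85, 86, 88, 89, 91, 93, 94, 95, 96}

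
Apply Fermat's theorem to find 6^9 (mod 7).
By Fermat: 6^{6} ≡ 1 (mod 7). So 6^{9} = 6^{6} · 6^{3} ≡ 6^{3} ≡ 6 (mod 7)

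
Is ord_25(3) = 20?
Powers of 3 mod 25: 3^1≡3, 3^2≡9, 3^3≡2, 3^4≡6, 3^5≡18, 3^6≡4, 3^7≡12, 3^8≡11, 3^9≡8, 3^10≡24, 3^11≡22, 3^12≡16, 3^13≡23, 3^14≡19, 3^15≡7, 3^16≡21, 3^17≡13, 3^18≡14, 3^19≡17, 3^20≡1. First k with 3^k≡1 is k=20. Yes, ord_25(3) = 20.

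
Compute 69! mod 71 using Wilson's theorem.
(70)! = (69)! × (70) ≡ -1 mod 71. So (69)! ≡ -1 × (70)^(-1) ≡ (-1)×(-1) = 1 mod 71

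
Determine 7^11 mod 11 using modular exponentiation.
Using Fermat: 7^{10} ≡ 1 mod 11. 11 ≡ 1 mod 10. So 7^{11} ≡ 7^{1} ≡ 7 mod 11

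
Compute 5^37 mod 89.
By repeated squaring mod 89: 5^{1}≡5, 5^{2}≡25, 5^{4}≡2, 5^{8}≡4, 5^{16}≡16, 5^{32}≡78. Then 5^{37} = 5^{32+4+1} ≡ 78 × 2 × 5 ≡ 68 mod 89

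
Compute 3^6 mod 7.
Using Fermat: 3^{6} ≡ 1 mod 7. 6 ≡ 0 mod 6. So 3^{6} ≡ 3^{0} ≡ 1 mod 7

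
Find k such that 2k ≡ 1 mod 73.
Since 73 is prime, by Fermat 2^(-1) ≡ 2^{71} ≡ 37 mod 73. Verify: 2 × 37 = 74 ≡ 1 mod 73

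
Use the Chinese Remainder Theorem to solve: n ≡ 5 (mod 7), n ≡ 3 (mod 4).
M = 7 × 4 = 28. M₁ = 4, y₁ ≡ 2 (mod 7). M₂ = 7, y₂ ≡ 3 (mod 4). n = 5×4×2 + 3×7×3 ≡ 19 (mod 28)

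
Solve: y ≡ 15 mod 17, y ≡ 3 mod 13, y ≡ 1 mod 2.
M = 17 × 13 × 2 = 442. M₁ = 26, y₁ ≡ 2 mod 17. M₂ = 34, y₂ ≡ 5 mod 13. M₃ = 221, y₃ ≡ 1 mod 2. y = 15×26×2 + 3×34×5 + 1×221×1 ≡ 185 mod 442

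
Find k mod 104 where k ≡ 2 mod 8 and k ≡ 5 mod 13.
M = 8 × 13 = 104. M₁ = 13, y₁ ≡ 5 mod 8. M₂ = 8, y₂ ≡ 5 mod 13. k = 2×13×5 + 5×8×5 ≡ 18 mod 104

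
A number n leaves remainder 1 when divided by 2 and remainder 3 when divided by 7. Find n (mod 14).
M = 2 × 7 = 14. M₁ = 7, y₁ ≡ 1 (mod 2). M₂ = 2, y₂ ≡ 4 (mod 7). n = 1×7×1 + 3×2×4 ≡ 3 (mod 14)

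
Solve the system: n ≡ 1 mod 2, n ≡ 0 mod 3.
M = 2 × 3 = 6. M₁ = 3, y₁ ≡ 1 mod 2. M₂ = 2, y₂ ≡ 2 mod 3. n = 1×3×1 + 0×2×2 ≡ 3 mod 6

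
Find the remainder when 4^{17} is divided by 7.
By Fermat: 4^{6} ≡ 1 (mod 7). 17 = 2×6 + 5. So 4^{17} ≡ 4^{5} ≡ 2 (mod 7)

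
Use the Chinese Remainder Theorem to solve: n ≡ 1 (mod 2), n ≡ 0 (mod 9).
M = 2 × 9 = 18. M₁ = 9, y₁ ≡ 1 (mod 2). M₂ = 2, y₂ ≡ 5 (mod 9). n = 1×9×1 + 0×2×5 ≡ 9 (mod 18)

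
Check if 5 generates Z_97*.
ord_97(5) divides 96. For each prime q|96: 5^{48}≡96, 5^{32}≡35, none ≡ 1. So 5 has order 96 and is a primitive root mod 97.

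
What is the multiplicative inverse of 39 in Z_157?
Since 157 is prime, by Fermat 39^(-1) ≡ 39^{155} ≡ 153 (mod 157). Verify: 39 × 153 = 5967 ≡ 1 (mod 157)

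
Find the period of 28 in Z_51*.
Powers of 28 mod 51: 28^1≡28, 28^2≡19, 28^3≡22, 28^4≡4, 28^5≡10, 28^6≡25, 28^7≡37, 28^8≡16, 28^9≡40, 28^10≡49, 28^11≡46, 28^12≡13, 28^13≡7, 28^14≡43, 28^15≡31, 28^16≡1. Order = 16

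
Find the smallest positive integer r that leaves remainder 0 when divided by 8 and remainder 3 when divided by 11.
M = 8 × 11 = 88. M₁ = 11, y₁ ≡ 3 (mod 8). M₂ = 8, y₂ ≡ 7 (mod 11). r = 0×11×3 + 3×8×7 ≡ 80 (mod 88)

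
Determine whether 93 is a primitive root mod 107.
ord_107(93) divides 106. For each prime q|106: 93^{53}≡106, 93^{2}≡89, none ≡ 1. So 93 has order 106 and is a primitive root mod 107.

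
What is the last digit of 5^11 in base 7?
Using Fermat: 5^{6} ≡ 1 mod 7. 11 ≡ 5 mod 6. So 5^{11} ≡ 5^{5} ≡ 3 mod 7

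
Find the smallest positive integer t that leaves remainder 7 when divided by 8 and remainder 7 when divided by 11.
M = 8 × 11 = 88. M₁ = 11, y₁ ≡ 3 (mod 8). M₂ = 8, y₂ ≡ 7 (mod 11). t = 7×11×3 + 7×8×7 ≡ 7 (mod 88)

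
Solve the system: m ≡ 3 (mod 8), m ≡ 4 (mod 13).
M = 8 × 13 = 104. M₁ = 13, y₁ ≡ 5 (mod 8). M₂ = 8, y₂ ≡ 5 (mod 13). m = 3×13×5 + 4×8×5 ≡ 43 (mod 104)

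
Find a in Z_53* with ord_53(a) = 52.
2 has order 52 mod 53 since 2^{52} ≡ 1 (mod 53) and no smaller power works.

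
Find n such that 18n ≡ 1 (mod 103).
Since 103 is prime, by Fermat 18^(-1) ≡ 18^{101} ≡ 63 (mod 103). Verify: 18 × 63 = 1134 ≡ 1 (mod 103)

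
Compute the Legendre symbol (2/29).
(2/29) = 2^{14} mod 29 = -1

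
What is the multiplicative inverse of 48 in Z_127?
Since 127 is prime, by Fermat 48^(-1) ≡ 48^{125} ≡ 45 mod 127. Verify: 48 × 45 = 2160 ≡ 1 mod 127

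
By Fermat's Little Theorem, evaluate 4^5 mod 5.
By Fermat: 4^{4} ≡ 1 (mod 5). So 4^{5} = 4^{4} · 4^{1} ≡ 4^{1} ≡ 4 (mod 5)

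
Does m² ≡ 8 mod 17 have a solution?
By Euler's criterion: 8^{8} ≡ 1 mod 17. Since this equals 1, 8 is a QR.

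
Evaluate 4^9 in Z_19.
By repeated squaring mod 19: 4^{1}≡4, 4^{2}≡16, 4^{4}≡9, 4^{8}≡5. Then 4^{9} = 4^{8+1} ≡ 5 × 4 ≡ 1 mod 19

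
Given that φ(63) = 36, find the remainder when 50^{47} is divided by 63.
By Euler: 50^{36} ≡ 1 mod 63 since gcd(50, 63) = 1. 47 = 1×36 + 11. So 50^{47} ≡ 50^{11} ≡ 29 mod 63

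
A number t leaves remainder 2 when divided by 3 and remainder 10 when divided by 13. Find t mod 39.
M = 3 × 13 = 39. M₁ = 13, y₁ ≡ 1 mod 3. M₂ = 3, y₂ ≡ 9 mod 13. t = 2×13×1 + 10×3×9 ≡ 23 mod 39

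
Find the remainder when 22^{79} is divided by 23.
By Fermat: 22^{22} ≡ 1 mod 23. 79 = 3×22 + 13. So 22^{79} ≡ 22^{13} ≡ 22 mod 23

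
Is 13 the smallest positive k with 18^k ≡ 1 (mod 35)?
Powers of 18 mod 35: 18^1≡18, 18^2≡9, 18^3≡22, 18^4≡11, 18^5≡23, 18^6≡29, 18^7≡32, 18^8≡16, 18^9≡8, 18^10≡4, 18^11≡2, 18^12≡1. Already 18^12≡1, so the order is 12 < 13. No, the actual order is 12.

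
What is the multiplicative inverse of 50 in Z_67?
Since 67 is prime, by Fermat 50^(-1) ≡ 50^{65} ≡ 63 mod 67. Verify: 50 × 63 = 3150 ≡ 1 mod 67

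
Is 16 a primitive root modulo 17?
16^{2} ≡ 1 mod 17 and 2 < 16, so ord_17(16) = 2 ≠ 16 and 16 is not a primitive root.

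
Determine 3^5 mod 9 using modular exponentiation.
By repeated squaring mod 9: 3^{1}≡3, 3^{2}≡0, 3^{4}≡0. Then 3^{5} = 3^{4+1} ≡ 0 × 3 ≡ 0 mod 9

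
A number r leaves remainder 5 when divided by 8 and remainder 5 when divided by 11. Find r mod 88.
M = 8 × 11 = 88. M₁ = 11, y₁ ≡ 3 mod 8. M₂ = 8, y₂ ≡ 7 mod 11. r = 5×11×3 + 5×8×7 ≡ 5 mod 88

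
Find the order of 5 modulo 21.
Powers of 5 mod 21: 5^1≡5, 5^2≡4, 5^3≡20, 5^4≡16, 5^5≡17, 5^6≡1. So the order of 5 is 6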